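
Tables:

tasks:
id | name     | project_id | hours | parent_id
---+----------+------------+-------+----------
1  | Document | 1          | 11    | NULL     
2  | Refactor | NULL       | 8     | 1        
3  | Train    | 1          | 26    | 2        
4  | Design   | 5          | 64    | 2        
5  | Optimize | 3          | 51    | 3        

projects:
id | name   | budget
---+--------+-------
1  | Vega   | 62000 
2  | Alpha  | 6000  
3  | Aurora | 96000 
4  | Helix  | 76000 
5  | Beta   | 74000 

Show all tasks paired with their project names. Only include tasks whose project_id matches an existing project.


INNER JOIN keeps only tasks rows whose project_id matches an id in projects. Walk through each task:
  - task 1 (Document): project_id=1 -> matches Vega
  - task 2 (Refactor): project_id=NULL, no match -> dropped
  - task 3 (Train): project_id=1 -> matches Vega
  - task 4 (Design): project_id=5 -> matches Beta
  - task 5 (Optimize): project_id=3 -> matches Aurora
So 1 of 5 rows is dropped.

SQL:
SELECT a.name, b.name AS project
FROM tasks a
INNER JOIN projects b ON a.project_id = b.id

Result:
name     | project
---------+--------
Document | Vega   
Train    | Vega   
Design   | Beta   
Optimize | Aurora 


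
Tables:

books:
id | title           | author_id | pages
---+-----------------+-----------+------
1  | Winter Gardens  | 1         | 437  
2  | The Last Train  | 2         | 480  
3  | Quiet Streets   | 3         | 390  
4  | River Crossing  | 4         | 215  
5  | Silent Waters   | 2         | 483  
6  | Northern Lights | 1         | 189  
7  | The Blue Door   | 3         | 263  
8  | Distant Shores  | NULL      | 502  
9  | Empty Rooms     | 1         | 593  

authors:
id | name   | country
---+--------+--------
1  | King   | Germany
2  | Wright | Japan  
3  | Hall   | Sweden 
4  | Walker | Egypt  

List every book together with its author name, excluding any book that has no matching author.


INNER JOIN keeps only books rows whose author_id matches an id in authors. Walk through each book:
  - book 1 (Winter Gardens): author_id=1 -> matches King
  - book 2 (The Last Train): author_id=2 -> matches Wright
  - book 3 (Quiet Streets): author_id=3 -> matches Hall
  - book 4 (River Crossing): author_id=4 -> matches Walker
  - book 5 (Silent Waters): author_id=2 -> matches Wright
  - book 6 (Northern Lights): author_id=1 -> matches King
  - book 7 (The Blue Door): author_id=3 -> matches Hall
  - book 8 (Distant Shores): author_id=NULL, no match -> dropped
  - book 9 (Empty Rooms): author_id=1 -> matches King
So 1 of 9 rows is dropped.

SQL:
SELECT a.title, b.name AS author
FROM books a
INNER JOIN authors b ON a.author_id = b.id

Result:
title           | author
----------------+-------
Winter Gardens  | King  
The Last Train  | Wright
Quiet Streets   | Hall  
River Crossing  | Walker
Silent Waters   | Wright
Northern Lights | King  
The Blue Door   | Hall  
Empty Rooms     | King  


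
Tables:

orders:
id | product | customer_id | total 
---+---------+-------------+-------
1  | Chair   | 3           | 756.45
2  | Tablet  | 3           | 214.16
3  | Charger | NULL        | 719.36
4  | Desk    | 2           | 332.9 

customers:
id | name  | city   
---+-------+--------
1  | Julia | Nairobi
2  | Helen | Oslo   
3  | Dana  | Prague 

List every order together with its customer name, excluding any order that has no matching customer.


INNER JOIN keeps only orders rows whose customer_id matches an id in customers. Walk through each order:
  - order 1 (Chair): customer_id=3 -> matches Dana
  - order 2 (Tablet): customer_id=3 -> matches Dana
  - order 3 (Charger): customer_id=NULL, no match -> dropped
  - order 4 (Desk): customer_id=2 -> matches Helen
So 1 of 4 rows is dropped.

SQL:
SELECT a.product, b.name AS customer
FROM orders a
INNER JOIN customers b ON a.customer_id = b.id

Result:
product | customer
--------+---------
Chair   | Dana    
Tablet  | Dana    
Desk    | Helen   


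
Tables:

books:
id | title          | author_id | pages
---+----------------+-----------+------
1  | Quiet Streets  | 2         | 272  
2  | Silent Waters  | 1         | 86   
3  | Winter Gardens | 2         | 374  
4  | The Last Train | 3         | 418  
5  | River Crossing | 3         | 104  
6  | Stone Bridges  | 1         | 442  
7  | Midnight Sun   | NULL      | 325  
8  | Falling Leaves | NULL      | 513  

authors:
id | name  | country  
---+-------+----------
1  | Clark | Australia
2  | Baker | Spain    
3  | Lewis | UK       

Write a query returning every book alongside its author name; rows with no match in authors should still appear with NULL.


LEFT JOIN keeps every row from books (the left table); where author_id has no match in authors, the author columns become NULL. Walk through each book:
  - book 1 (Quiet Streets): author_id=2 -> matches Baker
  - book 2 (Silent Waters): author_id=1 -> matches Clark
  - book 3 (Winter Gardens): author_id=2 -> matches Baker
  - book 4 (The Last Train): author_id=3 -> matches Lewis
  - book 5 (River Crossing): author_id=3 -> matches Lewis
  - book 6 (Stone Bridges): author_id=1 -> matches Clark
  - book 7 (Midnight Sun): author_id=NULL, no match -> kept with NULL
  - book 8 (Falling Leaves): author_id=NULL, no match -> kept with NULL
All 8 rows appear; 2 have NULL author.

SQL:
SELECT a.title, b.name AS author
FROM books a
LEFT JOIN authors b ON a.author_id = b.id

Result:
title          | author
---------------+-------
Quiet Streets  | Baker 
Silent Waters  | Clark 
Winter Gardens | Baker 
The Last Train | Lewis 
River Crossing | Lewis 
Stone Bridges  | Clark 
Midnight Sun   | NULL  
Falling Leaves | NULL  


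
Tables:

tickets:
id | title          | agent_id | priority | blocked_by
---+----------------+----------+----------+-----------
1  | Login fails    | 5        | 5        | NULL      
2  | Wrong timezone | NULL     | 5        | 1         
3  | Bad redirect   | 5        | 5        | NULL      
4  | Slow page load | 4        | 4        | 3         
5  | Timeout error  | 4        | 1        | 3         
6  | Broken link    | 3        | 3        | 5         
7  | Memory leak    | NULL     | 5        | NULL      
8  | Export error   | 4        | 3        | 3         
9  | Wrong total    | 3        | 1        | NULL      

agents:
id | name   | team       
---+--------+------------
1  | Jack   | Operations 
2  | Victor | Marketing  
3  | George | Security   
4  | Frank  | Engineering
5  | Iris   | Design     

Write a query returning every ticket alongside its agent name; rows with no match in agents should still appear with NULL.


LEFT JOIN keeps every row from tickets (the left table); where agent_id has no match in agents, the agent columns become NULL. Walk through each ticket:
  - ticket 1 (Login fails): agent_id=5 -> matches Iris
  - ticket 2 (Wrong timezone): agent_id=NULL, no match -> kept with NULL
  - ticket 3 (Bad redirect): agent_id=5 -> matches Iris
  - ticket 4 (Slow page load): agent_id=4 -> matches Frank
  - ticket 5 (Timeout error): agent_id=4 -> matches Frank
  - ticket 6 (Broken link): agent_id=3 -> matches George
  - ticket 7 (Memory leak): agent_id=NULL, no match -> kept with NULL
  - ticket 8 (Export error): agent_id=4 -> matches Frank
  - ticket 9 (Wrong total): agent_id=3 -> matches George
All 9 rows appear; 2 have NULL agent.

SQL:
SELECT a.title, b.name AS agent
FROM tickets a
LEFT JOIN agents b ON a.agent_id = b.id

Result:
title          | agent 
---------------+-------
Login fails    | Iris  
Wrong timezone | NULL  
Bad redirect   | Iris  
Slow page load | Frank 
Timeout error  | Frank 
Broken link    | George
Memory leak    | NULL  
Export error   | Frank 
Wrong total    | George


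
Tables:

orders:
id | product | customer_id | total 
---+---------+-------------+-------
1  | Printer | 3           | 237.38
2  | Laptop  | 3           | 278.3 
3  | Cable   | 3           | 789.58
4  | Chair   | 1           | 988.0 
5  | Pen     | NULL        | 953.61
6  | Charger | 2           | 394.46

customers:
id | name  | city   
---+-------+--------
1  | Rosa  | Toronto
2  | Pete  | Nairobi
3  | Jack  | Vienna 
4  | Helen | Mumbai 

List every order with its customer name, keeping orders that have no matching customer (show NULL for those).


LEFT JOIN keeps every row from orders (the left table); where customer_id has no match in customers, the customer columns become NULL. Walk through each order:
  - order 1 (Printer): customer_id=3 -> matches Jack
  - order 2 (Laptop): customer_id=3 -> matches Jack
  - order 3 (Cable): customer_id=3 -> matches Jack
  - order 4 (Chair): customer_id=1 -> matches Rosa
  - order 5 (Pen): customer_id=NULL, no match -> kept with NULL
  - order 6 (Charger): customer_id=2 -> matches Pete
All 6 rows appear; 1 has NULL customer.

SQL:
SELECT a.product, b.name AS customer
FROM orders a
LEFT JOIN customers b ON a.customer_id = b.id

Result:
product | customer
--------+---------
Printer | Jack    
Laptop  | Jack    
Cable   | Jack    
Chair   | Rosa    
Pen     | NULL    
Charger | Pete    


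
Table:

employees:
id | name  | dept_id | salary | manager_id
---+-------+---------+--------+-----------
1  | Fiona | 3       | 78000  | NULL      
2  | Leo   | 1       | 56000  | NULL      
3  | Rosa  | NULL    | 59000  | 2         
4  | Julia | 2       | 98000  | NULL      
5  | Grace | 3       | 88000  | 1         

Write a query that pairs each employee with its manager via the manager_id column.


This is a self-join: employees is joined to a second copy of itself, matching each row's manager_id to another row's id. Use LEFT JOIN so rows with manager_id=NULL are kept.
  - employee 1 (Fiona): manager_id=NULL -> NULL
  - employee 2 (Leo): manager_id=NULL -> NULL
  - employee 3 (Rosa): manager_id=2 -> Leo
  - employee 4 (Julia): manager_id=NULL -> NULL
  - employee 5 (Grace): manager_id=1 -> Fiona

SQL:
SELECT a.name AS item, b.name AS manager
FROM employees a
LEFT JOIN employees b ON a.manager_id = b.id

Result:
item  | manager
------+--------
Fiona | NULL   
Leo   | NULL   
Rosa  | Leo    
Julia | NULL   
Grace | Fiona  


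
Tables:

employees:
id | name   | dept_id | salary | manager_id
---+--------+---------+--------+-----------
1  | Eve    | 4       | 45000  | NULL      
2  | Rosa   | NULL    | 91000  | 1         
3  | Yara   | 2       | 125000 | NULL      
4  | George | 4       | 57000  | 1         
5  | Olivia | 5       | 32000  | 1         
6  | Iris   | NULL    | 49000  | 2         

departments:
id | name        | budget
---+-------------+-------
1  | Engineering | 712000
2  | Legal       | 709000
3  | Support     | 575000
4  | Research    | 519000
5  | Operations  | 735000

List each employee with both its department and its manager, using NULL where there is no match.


Two LEFT JOINs from the same base table employees: one to departments via dept_id, one to employees itself via manager_id. Both are LEFT so every employee is preserved.
Match against departments:
  - employee 1 (Eve): dept_id=4 -> matches Research
  - employee 2 (Rosa): dept_id=NULL, no match -> kept with NULL
  - employee 3 (Yara): dept_id=2 -> matches Legal
  - employee 4 (George): dept_id=4 -> matches Research
  - employee 5 (Olivia): dept_id=5 -> matches Operations
  - employee 6 (Iris): dept_id=NULL, no match -> kept with NULL
Match against employees (self):
  - employee 1 (Eve): manager_id=NULL -> NULL
  - employee 2 (Rosa): manager_id=1 -> Eve
  - employee 3 (Yara): manager_id=NULL -> NULL
  - employee 4 (George): manager_id=1 -> Eve
  - employee 5 (Olivia): manager_id=1 -> Eve
  - employee 6 (Iris): manager_id=2 -> Rosa

SQL:
SELECT a.name, b.name AS department, c.name AS manager
FROM employees a
LEFT JOIN departments b ON a.dept_id = b.id
LEFT JOIN employees c ON a.manager_id = c.id

Result:
name   | department | manager
-------+------------+--------
Eve    | Research   | NULL   
Rosa   | NULL       | Eve    
Yara   | Legal      | NULL   
George | Research   | Eve    
Olivia | Operations | Eve    
Iris   | NULL       | Rosa   


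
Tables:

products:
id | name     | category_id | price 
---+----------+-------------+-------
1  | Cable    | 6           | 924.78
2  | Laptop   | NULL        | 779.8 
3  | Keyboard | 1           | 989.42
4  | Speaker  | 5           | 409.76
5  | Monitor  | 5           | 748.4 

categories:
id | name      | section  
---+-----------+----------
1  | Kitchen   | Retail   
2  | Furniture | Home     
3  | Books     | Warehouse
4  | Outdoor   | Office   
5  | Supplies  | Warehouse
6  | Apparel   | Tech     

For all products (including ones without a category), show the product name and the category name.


LEFT JOIN keeps every row from products (the left table); where category_id has no match in categories, the category columns become NULL. Walk through each product:
  - product 1 (Cable): category_id=6 -> matches Apparel
  - product 2 (Laptop): category_id=NULL, no match -> kept with NULL
  - product 3 (Keyboard): category_id=1 -> matches Kitchen
  - product 4 (Speaker): category_id=5 -> matches Supplies
  - product 5 (Monitor): category_id=5 -> matches Supplies
All 5 rows appear; 1 has NULL category.

SQL:
SELECT a.name, b.name AS category
FROM products a
LEFT JOIN categories b ON a.category_id = b.id

Result:
name     | category
---------+---------
Cable    | Apparel 
Laptop   | NULL    
Keyboard | Kitchen 
Speaker  | Supplies
Monitor  | Supplies


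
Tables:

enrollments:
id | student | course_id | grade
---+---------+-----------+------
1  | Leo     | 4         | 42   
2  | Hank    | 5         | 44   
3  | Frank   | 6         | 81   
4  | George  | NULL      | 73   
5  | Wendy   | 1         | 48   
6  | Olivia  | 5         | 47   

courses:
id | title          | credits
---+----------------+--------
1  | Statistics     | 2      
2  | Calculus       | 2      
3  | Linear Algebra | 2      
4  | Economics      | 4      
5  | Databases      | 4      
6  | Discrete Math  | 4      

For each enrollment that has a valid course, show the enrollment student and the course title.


INNER JOIN keeps only enrollments rows whose course_id matches an id in courses. Walk through each enrollment:
  - enrollment 1 (Leo): course_id=4 -> matches Economics
  - enrollment 2 (Hank): course_id=5 -> matches Databases
  - enrollment 3 (Frank): course_id=6 -> matches Discrete Math
  - enrollment 4 (George): course_id=NULL, no match -> dropped
  - enrollment 5 (Wendy): course_id=1 -> matches Statistics
  - enrollment 6 (Olivia): course_id=5 -> matches Databases
So 1 of 6 rows is dropped.

SQL:
SELECT a.student, b.title AS course
FROM enrollments a
INNER JOIN courses b ON a.course_id = b.id

Result:
student | course       
--------+--------------
Leo     | Economics    
Hank    | Databases    
Frank   | Discrete Math
Wendy   | Statistics   
Olivia  | Databases    


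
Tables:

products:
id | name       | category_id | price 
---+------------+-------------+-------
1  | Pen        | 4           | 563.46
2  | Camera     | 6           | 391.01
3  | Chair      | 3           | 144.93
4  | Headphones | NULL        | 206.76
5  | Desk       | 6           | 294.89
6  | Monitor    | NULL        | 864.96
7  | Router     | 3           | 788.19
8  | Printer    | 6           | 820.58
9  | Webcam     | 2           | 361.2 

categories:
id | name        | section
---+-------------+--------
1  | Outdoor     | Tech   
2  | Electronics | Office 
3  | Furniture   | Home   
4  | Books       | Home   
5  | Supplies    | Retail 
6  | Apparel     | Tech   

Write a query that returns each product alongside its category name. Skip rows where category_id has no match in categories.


INNER JOIN keeps only products rows whose category_id matches an id in categories. Walk through each product:
  - product 1 (Pen): category_id=4 -> matches Books
  - product 2 (Camera): category_id=6 -> matches Apparel
  - product 3 (Chair): category_id=3 -> matches Furniture
  - product 4 (Headphones): category_id=NULL, no match -> dropped
  - product 5 (Desk): category_id=6 -> matches Apparel
  - product 6 (Monitor): category_id=NULL, no match -> dropped
  - product 7 (Router): category_id=3 -> matches Furniture
  - product 8 (Printer): category_id=6 -> matches Apparel
  - product 9 (Webcam): category_id=2 -> matches Electronics
So 2 of 9 rows are dropped.

SQL:
SELECT a.name, b.name AS category
FROM products a
INNER JOIN categories b ON a.category_id = b.id

Result:
name    | category   
--------+------------
Pen     | Books      
Camera  | Apparel    
Chair   | Furniture  
Desk    | Apparel    
Router  | Furniture  
Printer | Apparel    
Webcam  | Electronics


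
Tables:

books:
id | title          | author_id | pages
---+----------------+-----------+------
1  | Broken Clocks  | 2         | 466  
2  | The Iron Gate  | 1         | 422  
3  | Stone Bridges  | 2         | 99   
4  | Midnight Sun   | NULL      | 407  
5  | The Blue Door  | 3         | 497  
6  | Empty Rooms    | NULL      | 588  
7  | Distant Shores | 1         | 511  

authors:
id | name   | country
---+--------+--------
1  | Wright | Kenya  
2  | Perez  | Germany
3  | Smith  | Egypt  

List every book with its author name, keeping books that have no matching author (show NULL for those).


LEFT JOIN keeps every row from books (the left table); where author_id has no match in authors, the author columns become NULL. Walk through each book:
  - book 1 (Broken Clocks): author_id=2 -> matches Perez
  - book 2 (The Iron Gate): author_id=1 -> matches Wright
  - book 3 (Stone Bridges): author_id=2 -> matches Perez
  - book 4 (Midnight Sun): author_id=NULL, no match -> kept with NULL
  - book 5 (The Blue Door): author_id=3 -> matches Smith
  - book 6 (Empty Rooms): author_id=NULL, no match -> kept with NULL
  - book 7 (Distant Shores): author_id=1 -> matches Wright
All 7 rows appear; 2 have NULL author.

SQL:
SELECT a.title, b.name AS author
FROM books a
LEFT JOIN authors b ON a.author_id = b.id

Result:
title          | author
---------------+-------
Broken Clocks  | Perez 
The Iron Gate  | Wright
Stone Bridges  | Perez 
Midnight Sun   | NULL  
The Blue Door  | Smith 
Empty Rooms    | NULL  
Distant Shores | Wright


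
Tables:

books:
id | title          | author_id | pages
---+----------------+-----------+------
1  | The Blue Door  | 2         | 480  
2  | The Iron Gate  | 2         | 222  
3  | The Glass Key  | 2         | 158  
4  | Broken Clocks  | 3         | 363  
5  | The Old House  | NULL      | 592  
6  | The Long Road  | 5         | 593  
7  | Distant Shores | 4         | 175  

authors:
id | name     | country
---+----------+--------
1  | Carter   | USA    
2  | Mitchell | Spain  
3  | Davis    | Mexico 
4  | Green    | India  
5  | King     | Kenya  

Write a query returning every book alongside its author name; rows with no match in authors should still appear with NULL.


LEFT JOIN keeps every row from books (the left table); where author_id has no match in authors, the author columns become NULL. Walk through each book:
  - book 1 (The Blue Door): author_id=2 -> matches Mitchell
  - book 2 (The Iron Gate): author_id=2 -> matches Mitchell
  - book 3 (The Glass Key): author_id=2 -> matches Mitchell
  - book 4 (Broken Clocks): author_id=3 -> matches Davis
  - book 5 (The Old House): author_id=NULL, no match -> kept with NULL
  - book 6 (The Long Road): author_id=5 -> matches King
  - book 7 (Distant Shores): author_id=4 -> matches Green
All 7 rows appear; 1 has NULL author.

SQL:
SELECT a.title, b.name AS author
FROM books a
LEFT JOIN authors b ON a.author_id = b.id

Result:
title          | author  
---------------+---------
The Blue Door  | Mitchell
The Iron Gate  | Mitchell
The Glass Key  | Mitchell
Broken Clocks  | Davis   
The Old House  | NULL    
The Long Road  | King    
Distant Shores | Green   


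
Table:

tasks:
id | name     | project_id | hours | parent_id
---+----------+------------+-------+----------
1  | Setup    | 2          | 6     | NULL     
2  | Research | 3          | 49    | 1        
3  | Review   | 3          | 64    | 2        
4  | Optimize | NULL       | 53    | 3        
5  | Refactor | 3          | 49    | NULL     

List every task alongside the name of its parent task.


This is a self-join: tasks is joined to a second copy of itself, matching each row's parent_id to another row's id. Use LEFT JOIN so rows with parent_id=NULL are kept.
  - task 1 (Setup): parent_id=NULL -> NULL
  - task 2 (Research): parent_id=1 -> Setup
  - task 3 (Review): parent_id=2 -> Research
  - task 4 (Optimize): parent_id=3 -> Review
  - task 5 (Refactor): parent_id=NULL -> NULL

SQL:
SELECT a.name AS item, b.name AS parent
FROM tasks a
LEFT JOIN tasks b ON a.parent_id = b.id

Result:
item     | parent  
---------+---------
Setup    | NULL    
Research | Setup   
Review   | Research
Optimize | Review  
Refactor | NULL    


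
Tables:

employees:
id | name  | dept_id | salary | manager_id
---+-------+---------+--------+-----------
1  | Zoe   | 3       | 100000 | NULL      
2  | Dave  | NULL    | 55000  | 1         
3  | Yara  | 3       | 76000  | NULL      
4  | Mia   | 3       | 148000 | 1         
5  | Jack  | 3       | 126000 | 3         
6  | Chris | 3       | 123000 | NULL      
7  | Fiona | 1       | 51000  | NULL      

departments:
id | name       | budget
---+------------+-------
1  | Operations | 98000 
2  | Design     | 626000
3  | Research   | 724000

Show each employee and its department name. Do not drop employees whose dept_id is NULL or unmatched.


LEFT JOIN keeps every row from employees (the left table); where dept_id has no match in departments, the department columns become NULL. Walk through each employee:
  - employee 1 (Zoe): dept_id=3 -> matches Research
  - employee 2 (Dave): dept_id=NULL, no match -> kept with NULL
  - employee 3 (Yara): dept_id=3 -> matches Research
  - employee 4 (Mia): dept_id=3 -> matches Research
  - employee 5 (Jack): dept_id=3 -> matches Research
  - employee 6 (Chris): dept_id=3 -> matches Research
  - employee 7 (Fiona): dept_id=1 -> matches Operations
All 7 rows appear; 1 has NULL department.

SQL:
SELECT a.name, b.name AS department
FROM employees a
LEFT JOIN departments b ON a.dept_id = b.id

Result:
name  | department
------+-----------
Zoe   | Research  
Dave  | NULL      
Yara  | Research  
Mia   | Research  
Jack  | Research  
Chris | Research  
Fiona | Operations


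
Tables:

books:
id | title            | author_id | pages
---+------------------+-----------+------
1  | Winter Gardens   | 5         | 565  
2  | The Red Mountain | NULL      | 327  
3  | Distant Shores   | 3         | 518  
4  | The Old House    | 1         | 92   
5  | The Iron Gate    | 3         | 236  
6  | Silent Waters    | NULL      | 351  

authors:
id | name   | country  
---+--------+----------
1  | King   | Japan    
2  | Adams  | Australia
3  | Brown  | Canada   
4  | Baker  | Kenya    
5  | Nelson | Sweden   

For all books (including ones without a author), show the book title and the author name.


LEFT JOIN keeps every row from books (the left table); where author_id has no match in authors, the author columns become NULL. Walk through each book:
  - book 1 (Winter Gardens): author_id=5 -> matches Nelson
  - book 2 (The Red Mountain): author_id=NULL, no match -> kept with NULL
  - book 3 (Distant Shores): author_id=3 -> matches Brown
  - book 4 (The Old House): author_id=1 -> matches King
  - book 5 (The Iron Gate): author_id=3 -> matches Brown
  - book 6 (Silent Waters): author_id=NULL, no match -> kept with NULL
All 6 rows appear; 2 have NULL author.

SQL:
SELECT a.title, b.name AS author
FROM books a
LEFT JOIN authors b ON a.author_id = b.id

Result:
title            | author
-----------------+-------
Winter Gardens   | Nelson
The Red Mountain | NULL  
Distant Shores   | Brown 
The Old House    | King  
The Iron Gate    | Brown 
Silent Waters    | NULL  


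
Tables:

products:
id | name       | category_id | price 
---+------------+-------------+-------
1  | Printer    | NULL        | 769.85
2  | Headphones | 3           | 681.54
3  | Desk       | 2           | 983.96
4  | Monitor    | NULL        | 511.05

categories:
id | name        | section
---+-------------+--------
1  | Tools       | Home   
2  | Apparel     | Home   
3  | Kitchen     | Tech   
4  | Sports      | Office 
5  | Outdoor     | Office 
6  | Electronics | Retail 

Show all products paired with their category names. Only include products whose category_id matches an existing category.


INNER JOIN keeps only products rows whose category_id matches an id in categories. Walk through each product:
  - product 1 (Printer): category_id=NULL, no match -> dropped
  - product 2 (Headphones): category_id=3 -> matches Kitchen
  - product 3 (Desk): category_id=2 -> matches Apparel
  - product 4 (Monitor): category_id=NULL, no match -> dropped
So 2 of 4 rows are dropped.

SQL:
SELECT a.name, b.name AS category
FROM products a
INNER JOIN categories b ON a.category_id = b.id

Result:
name       | category
-----------+---------
Headphones | Kitchen 
Desk       | Apparel 


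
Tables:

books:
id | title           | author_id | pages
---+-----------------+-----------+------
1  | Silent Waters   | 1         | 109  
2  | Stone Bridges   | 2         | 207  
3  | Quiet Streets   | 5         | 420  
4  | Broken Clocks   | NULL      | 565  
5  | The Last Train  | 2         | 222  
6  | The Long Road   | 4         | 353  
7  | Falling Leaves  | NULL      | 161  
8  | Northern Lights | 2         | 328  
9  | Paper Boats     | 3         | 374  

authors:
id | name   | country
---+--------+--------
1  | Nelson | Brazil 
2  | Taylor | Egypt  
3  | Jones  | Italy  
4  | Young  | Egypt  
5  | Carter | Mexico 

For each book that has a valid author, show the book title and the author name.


INNER JOIN keeps only books rows whose author_id matches an id in authors. Walk through each book:
  - book 1 (Silent Waters): author_id=1 -> matches Nelson
  - book 2 (Stone Bridges): author_id=2 -> matches Taylor
  - book 3 (Quiet Streets): author_id=5 -> matches Carter
  - book 4 (Broken Clocks): author_id=NULL, no match -> dropped
  - book 5 (The Last Train): author_id=2 -> matches Taylor
  - book 6 (The Long Road): author_id=4 -> matches Young
  - book 7 (Falling Leaves): author_id=NULL, no match -> dropped
  - book 8 (Northern Lights): author_id=2 -> matches Taylor
  - book 9 (Paper Boats): author_id=3 -> matches Jones
So 2 of 9 rows are dropped.

SQL:
SELECT a.title, b.name AS author
FROM books a
INNER JOIN authors b ON a.author_id = b.id

Result:
title           | author
----------------+-------
Silent Waters   | Nelson
Stone Bridges   | Taylor
Quiet Streets   | Carter
The Last Train  | Taylor
The Long Road   | Young 
Northern Lights | Taylor
Paper Boats     | Jones 


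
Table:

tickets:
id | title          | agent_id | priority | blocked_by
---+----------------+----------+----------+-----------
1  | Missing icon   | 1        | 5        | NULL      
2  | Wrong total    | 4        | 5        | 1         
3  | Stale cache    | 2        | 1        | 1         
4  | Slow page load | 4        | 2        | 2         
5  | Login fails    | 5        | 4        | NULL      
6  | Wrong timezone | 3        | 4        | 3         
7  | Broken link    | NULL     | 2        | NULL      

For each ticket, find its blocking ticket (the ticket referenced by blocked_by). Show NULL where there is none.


This is a self-join: tickets is joined to a second copy of itself, matching each row's blocked_by to another row's id. Use LEFT JOIN so rows with blocked_by=NULL are kept.
  - ticket 1 (Missing icon): blocked_by=NULL -> NULL
  - ticket 2 (Wrong total): blocked_by=1 -> Missing icon
  - ticket 3 (Stale cache): blocked_by=1 -> Missing icon
  - ticket 4 (Slow page load): blocked_by=2 -> Wrong total
  - ticket 5 (Login fails): blocked_by=NULL -> NULL
  - ticket 6 (Wrong timezone): blocked_by=3 -> Stale cache
  - ticket 7 (Broken link): blocked_by=NULL -> NULL

SQL:
SELECT a.title AS item, b.title AS blocked_by
FROM tickets a
LEFT JOIN tickets b ON a.blocked_by = b.id

Result:
item           | blocked_by  
---------------+-------------
Missing icon   | NULL        
Wrong total    | Missing icon
Stale cache    | Missing icon
Slow page load | Wrong total 
Login fails    | NULL        
Wrong timezone | Stale cache 
Broken link    | NULL        


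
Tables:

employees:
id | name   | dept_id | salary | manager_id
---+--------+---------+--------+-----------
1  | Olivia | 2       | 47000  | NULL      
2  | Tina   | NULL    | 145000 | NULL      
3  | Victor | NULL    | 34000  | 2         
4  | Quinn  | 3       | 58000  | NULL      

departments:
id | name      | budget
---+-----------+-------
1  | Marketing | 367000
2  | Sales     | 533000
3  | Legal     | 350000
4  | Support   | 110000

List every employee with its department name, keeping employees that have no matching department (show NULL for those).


LEFT JOIN keeps every row from employees (the left table); where dept_id has no match in departments, the department columns become NULL. Walk through each employee:
  - employee 1 (Olivia): dept_id=2 -> matches Sales
  - employee 2 (Tina): dept_id=NULL, no match -> kept with NULL
  - employee 3 (Victor): dept_id=NULL, no match -> kept with NULL
  - employee 4 (Quinn): dept_id=3 -> matches Legal
All 4 rows appear; 2 have NULL department.

SQL:
SELECT a.name, b.name AS department
FROM employees a
LEFT JOIN departments b ON a.dept_id = b.id

Result:
name   | department
-------+-----------
Olivia | Sales     
Tina   | NULL      
Victor | NULL      
Quinn  | Legal     


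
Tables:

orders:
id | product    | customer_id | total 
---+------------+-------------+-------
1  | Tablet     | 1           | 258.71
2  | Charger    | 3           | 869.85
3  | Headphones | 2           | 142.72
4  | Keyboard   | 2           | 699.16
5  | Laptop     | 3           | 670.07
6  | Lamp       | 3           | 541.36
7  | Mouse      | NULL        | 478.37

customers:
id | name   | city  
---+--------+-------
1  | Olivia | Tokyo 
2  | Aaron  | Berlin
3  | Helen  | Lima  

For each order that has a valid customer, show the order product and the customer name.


INNER JOIN keeps only orders rows whose customer_id matches an id in customers. Walk through each order:
  - order 1 (Tablet): customer_id=1 -> matches Olivia
  - order 2 (Charger): customer_id=3 -> matches Helen
  - order 3 (Headphones): customer_id=2 -> matches Aaron
  - order 4 (Keyboard): customer_id=2 -> matches Aaron
  - order 5 (Laptop): customer_id=3 -> matches Helen
  - order 6 (Lamp): customer_id=3 -> matches Helen
  - order 7 (Mouse): customer_id=NULL, no match -> dropped
So 1 of 7 rows is dropped.

SQL:
SELECT a.product, b.name AS customer
FROM orders a
INNER JOIN customers b ON a.customer_id = b.id

Result:
product    | customer
-----------+---------
Tablet     | Olivia  
Charger    | Helen   
Headphones | Aaron   
Keyboard   | Aaron   
Laptop     | Helen   
Lamp       | Helen   


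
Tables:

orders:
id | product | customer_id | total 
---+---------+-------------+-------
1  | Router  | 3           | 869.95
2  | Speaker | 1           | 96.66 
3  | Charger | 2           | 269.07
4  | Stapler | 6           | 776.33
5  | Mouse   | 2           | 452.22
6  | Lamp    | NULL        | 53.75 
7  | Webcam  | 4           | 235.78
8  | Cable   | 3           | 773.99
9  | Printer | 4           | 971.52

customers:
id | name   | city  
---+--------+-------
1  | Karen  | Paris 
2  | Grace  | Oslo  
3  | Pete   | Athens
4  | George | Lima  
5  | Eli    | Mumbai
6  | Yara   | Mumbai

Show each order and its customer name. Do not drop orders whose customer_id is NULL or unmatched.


LEFT JOIN keeps every row from orders (the left table); where customer_id has no match in customers, the customer columns become NULL. Walk through each order:
  - order 1 (Router): customer_id=3 -> matches Pete
  - order 2 (Speaker): customer_id=1 -> matches Karen
  - order 3 (Charger): customer_id=2 -> matches Grace
  - order 4 (Stapler): customer_id=6 -> matches Yara
  - order 5 (Mouse): customer_id=2 -> matches Grace
  - order 6 (Lamp): customer_id=NULL, no match -> kept with NULL
  - order 7 (Webcam): customer_id=4 -> matches George
  - order 8 (Cable): customer_id=3 -> matches Pete
  - order 9 (Printer): customer_id=4 -> matches George
All 9 rows appear; 1 has NULL customer.

SQL:
SELECT a.product, b.name AS customer
FROM orders a
LEFT JOIN customers b ON a.customer_id = b.id

Result:
product | customer
--------+---------
Router  | Pete    
Speaker | Karen   
Charger | Grace   
Stapler | Yara    
Mouse   | Grace   
Lamp    | NULL    
Webcam  | George  
Cable   | Pete    
Printer | George  


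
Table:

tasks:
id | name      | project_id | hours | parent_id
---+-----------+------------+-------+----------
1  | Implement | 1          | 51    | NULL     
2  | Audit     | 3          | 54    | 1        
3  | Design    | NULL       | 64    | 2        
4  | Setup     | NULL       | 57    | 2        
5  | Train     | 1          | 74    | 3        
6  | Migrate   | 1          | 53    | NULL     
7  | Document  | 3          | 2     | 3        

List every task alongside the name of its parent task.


This is a self-join: tasks is joined to a second copy of itself, matching each row's parent_id to another row's id. Use LEFT JOIN so rows with parent_id=NULL are kept.
  - task 1 (Implement): parent_id=NULL -> NULL
  - task 2 (Audit): parent_id=1 -> Implement
  - task 3 (Design): parent_id=2 -> Audit
  - task 4 (Setup): parent_id=2 -> Audit
  - task 5 (Train): parent_id=3 -> Design
  - task 6 (Migrate): parent_id=NULL -> NULL
  - task 7 (Document): parent_id=3 -> Design

SQL:
SELECT a.name AS item, b.name AS parent
FROM tasks a
LEFT JOIN tasks b ON a.parent_id = b.id

Result:
item      | parent   
----------+----------
Implement | NULL     
Audit     | Implement
Design    | Audit    
Setup     | Audit    
Train     | Design   
Migrate   | NULL     
Document  | Design   


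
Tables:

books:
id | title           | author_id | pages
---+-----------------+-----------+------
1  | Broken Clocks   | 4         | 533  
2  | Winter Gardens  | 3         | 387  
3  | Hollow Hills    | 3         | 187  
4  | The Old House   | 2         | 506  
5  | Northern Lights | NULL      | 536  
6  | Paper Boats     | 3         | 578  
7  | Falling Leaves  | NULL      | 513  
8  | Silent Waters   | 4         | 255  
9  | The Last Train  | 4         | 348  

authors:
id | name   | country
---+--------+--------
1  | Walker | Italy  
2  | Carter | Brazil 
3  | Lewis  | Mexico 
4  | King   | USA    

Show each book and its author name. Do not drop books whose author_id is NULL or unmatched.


LEFT JOIN keeps every row from books (the left table); where author_id has no match in authors, the author columns become NULL. Walk through each book:
  - book 1 (Broken Clocks): author_id=4 -> matches King
  - book 2 (Winter Gardens): author_id=3 -> matches Lewis
  - book 3 (Hollow Hills): author_id=3 -> matches Lewis
  - book 4 (The Old House): author_id=2 -> matches Carter
  - book 5 (Northern Lights): author_id=NULL, no match -> kept with NULL
  - book 6 (Paper Boats): author_id=3 -> matches Lewis
  - book 7 (Falling Leaves): author_id=NULL, no match -> kept with NULL
  - book 8 (Silent Waters): author_id=4 -> matches King
  - book 9 (The Last Train): author_id=4 -> matches King
All 9 rows appear; 2 have NULL author.

SQL:
SELECT a.title, b.name AS author
FROM books a
LEFT JOIN authors b ON a.author_id = b.id

Result:
title           | author
----------------+-------
Broken Clocks   | King  
Winter Gardens  | Lewis 
Hollow Hills    | Lewis 
The Old House   | Carter
Northern Lights | NULL  
Paper Boats     | Lewis 
Falling Leaves  | NULL  
Silent Waters   | King  
The Last Train  | King  


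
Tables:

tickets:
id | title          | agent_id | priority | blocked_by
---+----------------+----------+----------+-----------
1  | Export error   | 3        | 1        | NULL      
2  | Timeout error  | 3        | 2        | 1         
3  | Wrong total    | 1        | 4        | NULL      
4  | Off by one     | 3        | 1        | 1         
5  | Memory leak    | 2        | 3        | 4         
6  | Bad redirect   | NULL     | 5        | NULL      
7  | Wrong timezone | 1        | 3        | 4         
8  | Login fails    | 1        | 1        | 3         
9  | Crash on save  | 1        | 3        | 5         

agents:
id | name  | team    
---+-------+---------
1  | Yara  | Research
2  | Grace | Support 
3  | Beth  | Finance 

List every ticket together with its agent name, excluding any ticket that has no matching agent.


INNER JOIN keeps only tickets rows whose agent_id matches an id in agents. Walk through each ticket:
  - ticket 1 (Export error): agent_id=3 -> matches Beth
  - ticket 2 (Timeout error): agent_id=3 -> matches Beth
  - ticket 3 (Wrong total): agent_id=1 -> matches Yara
  - ticket 4 (Off by one): agent_id=3 -> matches Beth
  - ticket 5 (Memory leak): agent_id=2 -> matches Grace
  - ticket 6 (Bad redirect): agent_id=NULL, no match -> dropped
  - ticket 7 (Wrong timezone): agent_id=1 -> matches Yara
  - ticket 8 (Login fails): agent_id=1 -> matches Yara
  - ticket 9 (Crash on save): agent_id=1 -> matches Yara
So 1 of 9 rows is dropped.

SQL:
SELECT a.title, b.name AS agent
FROM tickets a
INNER JOIN agents b ON a.agent_id = b.id

Result:
title          | agent
---------------+------
Export error   | Beth 
Timeout error  | Beth 
Wrong total    | Yara 
Off by one     | Beth 
Memory leak    | Grace
Wrong timezone | Yara 
Login fails    | Yara 
Crash on save  | Yara 


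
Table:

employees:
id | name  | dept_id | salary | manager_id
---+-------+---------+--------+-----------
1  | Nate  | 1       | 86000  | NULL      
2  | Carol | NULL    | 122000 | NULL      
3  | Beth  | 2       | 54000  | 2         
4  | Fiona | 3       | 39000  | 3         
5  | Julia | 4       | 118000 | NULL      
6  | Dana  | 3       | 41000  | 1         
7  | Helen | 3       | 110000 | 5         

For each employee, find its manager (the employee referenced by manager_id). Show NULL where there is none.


This is a self-join: employees is joined to a second copy of itself, matching each row's manager_id to another row's id. Use LEFT JOIN so rows with manager_id=NULL are kept.
  - employee 1 (Nate): manager_id=NULL -> NULL
  - employee 2 (Carol): manager_id=NULL -> NULL
  - employee 3 (Beth): manager_id=2 -> Carol
  - employee 4 (Fiona): manager_id=3 -> Beth
  - employee 5 (Julia): manager_id=NULL -> NULL
  - employee 6 (Dana): manager_id=1 -> Nate
  - employee 7 (Helen): manager_id=5 -> Julia

SQL:
SELECT a.name AS item, b.name AS manager
FROM employees a
LEFT JOIN employees b ON a.manager_id = b.id

Result:
item  | manager
------+--------
Nate  | NULL   
Carol | NULL   
Beth  | Carol  
Fiona | Beth   
Julia | NULL   
Dana  | Nate   
Helen | Julia  


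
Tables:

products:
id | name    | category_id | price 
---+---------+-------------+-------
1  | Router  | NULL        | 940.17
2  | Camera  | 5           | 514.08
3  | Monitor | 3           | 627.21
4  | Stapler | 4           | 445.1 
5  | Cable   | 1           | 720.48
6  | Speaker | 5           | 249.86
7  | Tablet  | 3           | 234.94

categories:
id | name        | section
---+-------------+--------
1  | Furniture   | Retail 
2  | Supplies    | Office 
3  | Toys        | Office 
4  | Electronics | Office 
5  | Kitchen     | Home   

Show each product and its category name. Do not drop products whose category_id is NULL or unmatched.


LEFT JOIN keeps every row from products (the left table); where category_id has no match in categories, the category columns become NULL. Walk through each product:
  - product 1 (Router): category_id=NULL, no match -> kept with NULL
  - product 2 (Camera): category_id=5 -> matches Kitchen
  - product 3 (Monitor): category_id=3 -> matches Toys
  - product 4 (Stapler): category_id=4 -> matches Electronics
  - product 5 (Cable): category_id=1 -> matches Furniture
  - product 6 (Speaker): category_id=5 -> matches Kitchen
  - product 7 (Tablet): category_id=3 -> matches Toys
All 7 rows appear; 1 has NULL category.

SQL:
SELECT a.name, b.name AS category
FROM products a
LEFT JOIN categories b ON a.category_id = b.id

Result:
name    | category   
--------+------------
Router  | NULL       
Camera  | Kitchen    
Monitor | Toys       
Stapler | Electronics
Cable   | Furniture  
Speaker | Kitchen    
Tablet  | Toys       


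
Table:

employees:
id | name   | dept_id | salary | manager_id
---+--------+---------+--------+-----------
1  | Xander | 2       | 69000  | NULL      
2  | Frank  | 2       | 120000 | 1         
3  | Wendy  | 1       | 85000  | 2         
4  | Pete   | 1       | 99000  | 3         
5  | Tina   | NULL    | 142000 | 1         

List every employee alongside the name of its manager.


This is a self-join: employees is joined to a second copy of itself, matching each row's manager_id to another row's id. Use LEFT JOIN so rows with manager_id=NULL are kept.
  - employee 1 (Xander): manager_id=NULL -> NULL
  - employee 2 (Frank): manager_id=1 -> Xander
  - employee 3 (Wendy): manager_id=2 -> Frank
  - employee 4 (Pete): manager_id=3 -> Wendy
  - employee 5 (Tina): manager_id=1 -> Xander

SQL:
SELECT a.name AS item, b.name AS manager
FROM employees a
LEFT JOIN employees b ON a.manager_id = b.id

Result:
item   | manager
-------+--------
Xander | NULL   
Frank  | Xander 
Wendy  | Frank  
Pete   | Wendy  
Tina   | Xander 
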